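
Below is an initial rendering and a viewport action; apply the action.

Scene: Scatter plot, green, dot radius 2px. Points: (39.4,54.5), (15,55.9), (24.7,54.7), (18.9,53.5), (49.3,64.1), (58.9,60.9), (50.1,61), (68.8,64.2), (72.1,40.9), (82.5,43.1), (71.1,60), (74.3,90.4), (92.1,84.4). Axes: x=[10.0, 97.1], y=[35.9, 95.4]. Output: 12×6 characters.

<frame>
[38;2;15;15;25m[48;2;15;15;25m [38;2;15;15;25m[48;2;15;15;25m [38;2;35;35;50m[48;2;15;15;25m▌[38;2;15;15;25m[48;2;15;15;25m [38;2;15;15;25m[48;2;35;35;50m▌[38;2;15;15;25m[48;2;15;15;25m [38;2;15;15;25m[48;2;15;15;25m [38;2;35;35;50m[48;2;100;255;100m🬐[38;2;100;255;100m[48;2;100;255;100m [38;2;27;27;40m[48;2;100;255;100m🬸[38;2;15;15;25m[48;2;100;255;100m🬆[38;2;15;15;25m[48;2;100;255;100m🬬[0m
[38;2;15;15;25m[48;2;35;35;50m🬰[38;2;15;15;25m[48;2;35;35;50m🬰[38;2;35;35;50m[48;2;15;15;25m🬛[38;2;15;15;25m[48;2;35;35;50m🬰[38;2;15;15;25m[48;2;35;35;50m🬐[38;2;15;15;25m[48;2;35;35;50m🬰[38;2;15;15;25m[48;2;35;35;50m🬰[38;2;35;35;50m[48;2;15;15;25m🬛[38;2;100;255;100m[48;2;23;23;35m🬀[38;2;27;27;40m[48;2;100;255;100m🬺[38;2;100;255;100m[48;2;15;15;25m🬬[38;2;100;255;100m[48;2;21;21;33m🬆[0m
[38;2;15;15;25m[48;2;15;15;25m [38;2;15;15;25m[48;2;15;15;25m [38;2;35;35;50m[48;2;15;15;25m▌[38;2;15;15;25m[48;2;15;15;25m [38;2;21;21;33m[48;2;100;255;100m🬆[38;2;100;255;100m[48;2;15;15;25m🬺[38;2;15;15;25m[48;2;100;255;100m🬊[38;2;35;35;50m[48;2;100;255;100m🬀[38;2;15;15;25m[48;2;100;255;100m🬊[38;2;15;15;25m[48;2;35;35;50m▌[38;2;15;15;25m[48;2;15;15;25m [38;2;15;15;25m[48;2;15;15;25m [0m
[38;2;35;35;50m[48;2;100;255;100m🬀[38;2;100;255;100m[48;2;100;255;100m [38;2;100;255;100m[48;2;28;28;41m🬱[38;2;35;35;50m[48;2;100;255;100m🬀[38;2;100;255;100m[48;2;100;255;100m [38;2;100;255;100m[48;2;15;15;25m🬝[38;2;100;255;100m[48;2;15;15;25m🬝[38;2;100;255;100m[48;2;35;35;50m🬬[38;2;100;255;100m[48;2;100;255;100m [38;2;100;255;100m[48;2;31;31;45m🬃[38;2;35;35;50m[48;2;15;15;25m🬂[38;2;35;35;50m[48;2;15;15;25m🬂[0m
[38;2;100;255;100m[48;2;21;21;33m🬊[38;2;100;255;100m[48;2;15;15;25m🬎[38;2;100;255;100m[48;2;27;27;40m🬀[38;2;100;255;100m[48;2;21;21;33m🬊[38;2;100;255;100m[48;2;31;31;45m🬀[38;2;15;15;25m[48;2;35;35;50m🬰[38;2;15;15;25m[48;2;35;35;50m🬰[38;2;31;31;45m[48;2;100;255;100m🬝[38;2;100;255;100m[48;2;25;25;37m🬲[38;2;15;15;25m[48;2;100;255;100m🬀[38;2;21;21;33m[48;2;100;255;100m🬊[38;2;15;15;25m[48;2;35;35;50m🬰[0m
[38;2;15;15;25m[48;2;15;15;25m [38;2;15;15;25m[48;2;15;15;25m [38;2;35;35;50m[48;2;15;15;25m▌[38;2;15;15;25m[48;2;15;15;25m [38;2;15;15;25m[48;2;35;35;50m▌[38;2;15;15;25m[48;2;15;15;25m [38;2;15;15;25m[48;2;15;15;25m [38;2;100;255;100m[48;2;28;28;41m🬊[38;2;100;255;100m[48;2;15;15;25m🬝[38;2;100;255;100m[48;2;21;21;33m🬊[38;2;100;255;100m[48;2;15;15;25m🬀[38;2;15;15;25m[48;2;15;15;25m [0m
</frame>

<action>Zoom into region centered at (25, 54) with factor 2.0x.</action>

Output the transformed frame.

<frame>
[38;2;15;15;25m[48;2;15;15;25m [38;2;15;15;25m[48;2;15;15;25m [38;2;35;35;50m[48;2;15;15;25m▌[38;2;15;15;25m[48;2;15;15;25m [38;2;15;15;25m[48;2;35;35;50m▌[38;2;15;15;25m[48;2;15;15;25m [38;2;15;15;25m[48;2;15;15;25m [38;2;35;35;50m[48;2;15;15;25m▌[38;2;15;15;25m[48;2;15;15;25m [38;2;15;15;25m[48;2;35;35;50m▌[38;2;15;15;25m[48;2;15;15;25m [38;2;15;15;25m[48;2;15;15;25m [0m
[38;2;15;15;25m[48;2;35;35;50m🬰[38;2;15;15;25m[48;2;35;35;50m🬰[38;2;35;35;50m[48;2;15;15;25m🬛[38;2;23;23;35m[48;2;100;255;100m🬬[38;2;15;15;25m[48;2;35;35;50m🬐[38;2;15;15;25m[48;2;35;35;50m🬰[38;2;15;15;25m[48;2;35;35;50m🬰[38;2;35;35;50m[48;2;15;15;25m🬛[38;2;15;15;25m[48;2;35;35;50m🬰[38;2;15;15;25m[48;2;35;35;50m🬐[38;2;15;15;25m[48;2;35;35;50m🬰[38;2;15;15;25m[48;2;35;35;50m🬰[0m
[38;2;15;15;25m[48;2;15;15;25m [38;2;15;15;25m[48;2;15;15;25m [38;2;35;35;50m[48;2;100;255;100m🬐[38;2;100;255;100m[48;2;100;255;100m [38;2;100;255;100m[48;2;35;35;50m🬺[38;2;15;15;25m[48;2;100;255;100m🬀[38;2;15;15;25m[48;2;100;255;100m🬊[38;2;35;35;50m[48;2;15;15;25m▌[38;2;15;15;25m[48;2;100;255;100m🬝[38;2;15;15;25m[48;2;100;255;100m🬀[38;2;15;15;25m[48;2;100;255;100m🬊[38;2;15;15;25m[48;2;15;15;25m [0m
[38;2;35;35;50m[48;2;15;15;25m🬂[38;2;35;35;50m[48;2;15;15;25m🬂[38;2;35;35;50m[48;2;15;15;25m🬕[38;2;100;255;100m[48;2;15;15;25m🬂[38;2;100;255;100m[48;2;28;28;41m🬆[38;2;100;255;100m[48;2;15;15;25m🬊[38;2;100;255;100m[48;2;19;19;30m🬀[38;2;35;35;50m[48;2;15;15;25m🬕[38;2;35;35;50m[48;2;15;15;25m🬂[38;2;100;255;100m[48;2;21;21;33m🬊[38;2;100;255;100m[48;2;19;19;30m🬀[38;2;35;35;50m[48;2;15;15;25m🬂[0m
[38;2;15;15;25m[48;2;35;35;50m🬰[38;2;15;15;25m[48;2;35;35;50m🬰[38;2;35;35;50m[48;2;15;15;25m🬛[38;2;15;15;25m[48;2;35;35;50m🬰[38;2;15;15;25m[48;2;35;35;50m🬐[38;2;15;15;25m[48;2;35;35;50m🬰[38;2;15;15;25m[48;2;35;35;50m🬰[38;2;35;35;50m[48;2;15;15;25m🬛[38;2;15;15;25m[48;2;35;35;50m🬰[38;2;15;15;25m[48;2;35;35;50m🬐[38;2;15;15;25m[48;2;35;35;50m🬰[38;2;15;15;25m[48;2;35;35;50m🬰[0m
[38;2;15;15;25m[48;2;15;15;25m [38;2;15;15;25m[48;2;15;15;25m [38;2;35;35;50m[48;2;15;15;25m▌[38;2;15;15;25m[48;2;15;15;25m [38;2;15;15;25m[48;2;35;35;50m▌[38;2;15;15;25m[48;2;15;15;25m [38;2;15;15;25m[48;2;15;15;25m [38;2;35;35;50m[48;2;15;15;25m▌[38;2;15;15;25m[48;2;15;15;25m [38;2;15;15;25m[48;2;35;35;50m▌[38;2;15;15;25m[48;2;15;15;25m [38;2;15;15;25m[48;2;15;15;25m [0m
</frame>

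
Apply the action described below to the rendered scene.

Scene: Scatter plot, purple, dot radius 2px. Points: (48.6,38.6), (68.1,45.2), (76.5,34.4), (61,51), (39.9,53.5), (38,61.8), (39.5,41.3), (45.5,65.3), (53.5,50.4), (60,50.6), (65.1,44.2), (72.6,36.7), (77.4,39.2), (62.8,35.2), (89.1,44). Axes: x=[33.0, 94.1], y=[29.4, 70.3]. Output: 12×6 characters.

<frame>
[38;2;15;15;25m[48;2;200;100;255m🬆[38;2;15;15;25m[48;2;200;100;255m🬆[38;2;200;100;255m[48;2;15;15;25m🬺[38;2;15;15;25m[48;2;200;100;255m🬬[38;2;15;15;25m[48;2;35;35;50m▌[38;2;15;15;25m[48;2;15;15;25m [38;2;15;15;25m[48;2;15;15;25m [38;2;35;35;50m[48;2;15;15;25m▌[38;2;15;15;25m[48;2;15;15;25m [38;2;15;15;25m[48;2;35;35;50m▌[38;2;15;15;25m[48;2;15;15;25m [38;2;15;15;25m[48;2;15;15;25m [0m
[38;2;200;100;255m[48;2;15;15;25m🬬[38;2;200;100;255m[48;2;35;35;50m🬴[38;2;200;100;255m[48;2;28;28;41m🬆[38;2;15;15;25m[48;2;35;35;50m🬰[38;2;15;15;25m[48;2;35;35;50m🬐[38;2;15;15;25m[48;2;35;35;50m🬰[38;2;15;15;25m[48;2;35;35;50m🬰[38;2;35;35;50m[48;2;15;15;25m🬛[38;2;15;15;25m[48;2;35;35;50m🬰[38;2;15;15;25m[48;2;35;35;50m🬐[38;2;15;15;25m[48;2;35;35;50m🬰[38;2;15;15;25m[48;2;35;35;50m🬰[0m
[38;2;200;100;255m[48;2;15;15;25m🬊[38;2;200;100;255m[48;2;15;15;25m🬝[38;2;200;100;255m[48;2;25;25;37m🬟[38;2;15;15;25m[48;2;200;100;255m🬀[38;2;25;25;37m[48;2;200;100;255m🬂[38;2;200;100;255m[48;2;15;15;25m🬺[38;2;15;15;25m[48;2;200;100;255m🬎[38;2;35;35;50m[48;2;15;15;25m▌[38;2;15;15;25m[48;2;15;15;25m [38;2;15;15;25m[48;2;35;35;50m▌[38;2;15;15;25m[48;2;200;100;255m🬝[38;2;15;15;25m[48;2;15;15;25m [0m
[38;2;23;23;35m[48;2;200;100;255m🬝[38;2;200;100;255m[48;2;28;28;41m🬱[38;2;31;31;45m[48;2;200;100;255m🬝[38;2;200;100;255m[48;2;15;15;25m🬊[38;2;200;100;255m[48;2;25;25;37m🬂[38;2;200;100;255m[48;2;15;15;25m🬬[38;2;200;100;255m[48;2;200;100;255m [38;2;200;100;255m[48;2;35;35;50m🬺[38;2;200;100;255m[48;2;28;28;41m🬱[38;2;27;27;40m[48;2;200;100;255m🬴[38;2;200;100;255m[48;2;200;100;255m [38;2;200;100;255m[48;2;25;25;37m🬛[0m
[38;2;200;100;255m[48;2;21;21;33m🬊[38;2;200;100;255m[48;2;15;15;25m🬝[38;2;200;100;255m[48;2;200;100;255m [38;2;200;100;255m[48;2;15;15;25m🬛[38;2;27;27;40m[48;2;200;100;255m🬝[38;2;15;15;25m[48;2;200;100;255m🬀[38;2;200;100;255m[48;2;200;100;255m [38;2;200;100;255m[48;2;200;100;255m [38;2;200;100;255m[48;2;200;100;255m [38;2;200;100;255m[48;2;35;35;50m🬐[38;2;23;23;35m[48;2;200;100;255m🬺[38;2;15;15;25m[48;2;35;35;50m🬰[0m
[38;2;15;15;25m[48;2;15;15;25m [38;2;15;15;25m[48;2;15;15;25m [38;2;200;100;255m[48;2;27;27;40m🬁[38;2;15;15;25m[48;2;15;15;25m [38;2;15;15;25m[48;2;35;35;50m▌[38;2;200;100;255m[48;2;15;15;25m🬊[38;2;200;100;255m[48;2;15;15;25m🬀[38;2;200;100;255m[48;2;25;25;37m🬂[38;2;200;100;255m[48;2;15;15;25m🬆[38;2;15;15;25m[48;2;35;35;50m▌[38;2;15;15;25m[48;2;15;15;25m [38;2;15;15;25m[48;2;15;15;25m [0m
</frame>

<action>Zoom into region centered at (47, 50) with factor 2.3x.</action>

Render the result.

<frame>
[38;2;15;15;25m[48;2;15;15;25m [38;2;15;15;25m[48;2;15;15;25m [38;2;35;35;50m[48;2;15;15;25m▌[38;2;15;15;25m[48;2;15;15;25m [38;2;15;15;25m[48;2;35;35;50m▌[38;2;15;15;25m[48;2;15;15;25m [38;2;15;15;25m[48;2;15;15;25m [38;2;35;35;50m[48;2;15;15;25m▌[38;2;15;15;25m[48;2;15;15;25m [38;2;15;15;25m[48;2;35;35;50m▌[38;2;15;15;25m[48;2;15;15;25m [38;2;15;15;25m[48;2;15;15;25m [0m
[38;2;15;15;25m[48;2;35;35;50m🬰[38;2;23;23;35m[48;2;200;100;255m🬝[38;2;35;35;50m[48;2;200;100;255m🬀[38;2;21;21;33m[48;2;200;100;255m🬊[38;2;15;15;25m[48;2;35;35;50m🬐[38;2;15;15;25m[48;2;35;35;50m🬰[38;2;15;15;25m[48;2;35;35;50m🬰[38;2;35;35;50m[48;2;15;15;25m🬛[38;2;15;15;25m[48;2;35;35;50m🬰[38;2;15;15;25m[48;2;35;35;50m🬐[38;2;15;15;25m[48;2;35;35;50m🬰[38;2;25;25;37m[48;2;200;100;255m🬎[0m
[38;2;15;15;25m[48;2;15;15;25m [38;2;15;15;25m[48;2;15;15;25m [38;2;200;100;255m[48;2;28;28;41m🬊[38;2;200;100;255m[48;2;15;15;25m🬀[38;2;15;15;25m[48;2;35;35;50m▌[38;2;15;15;25m[48;2;15;15;25m [38;2;15;15;25m[48;2;15;15;25m [38;2;27;27;40m[48;2;200;100;255m🬝[38;2;15;15;25m[48;2;200;100;255m🬀[38;2;28;28;41m[48;2;200;100;255m🬊[38;2;15;15;25m[48;2;200;100;255m🬐[38;2;200;100;255m[48;2;200;100;255m [0m
[38;2;35;35;50m[48;2;15;15;25m🬂[38;2;35;35;50m[48;2;15;15;25m🬂[38;2;35;35;50m[48;2;15;15;25m🬕[38;2;35;35;50m[48;2;15;15;25m🬂[38;2;35;35;50m[48;2;15;15;25m🬨[38;2;35;35;50m[48;2;15;15;25m🬂[38;2;35;35;50m[48;2;15;15;25m🬂[38;2;35;35;50m[48;2;15;15;25m🬕[38;2;200;100;255m[48;2;15;15;25m🬊[38;2;200;100;255m[48;2;27;27;40m🬀[38;2;35;35;50m[48;2;15;15;25m🬂[38;2;200;100;255m[48;2;15;15;25m🬂[0m
[38;2;15;15;25m[48;2;35;35;50m🬰[38;2;15;15;25m[48;2;35;35;50m🬰[38;2;31;31;45m[48;2;200;100;255m🬝[38;2;15;15;25m[48;2;35;35;50m🬰[38;2;15;15;25m[48;2;35;35;50m🬐[38;2;15;15;25m[48;2;35;35;50m🬰[38;2;15;15;25m[48;2;35;35;50m🬰[38;2;35;35;50m[48;2;15;15;25m🬛[38;2;15;15;25m[48;2;35;35;50m🬰[38;2;15;15;25m[48;2;35;35;50m🬐[38;2;15;15;25m[48;2;35;35;50m🬰[38;2;15;15;25m[48;2;35;35;50m🬰[0m
[38;2;15;15;25m[48;2;15;15;25m [38;2;15;15;25m[48;2;200;100;255m🬴[38;2;200;100;255m[48;2;200;100;255m [38;2;200;100;255m[48;2;15;15;25m🬛[38;2;15;15;25m[48;2;35;35;50m▌[38;2;15;15;25m[48;2;15;15;25m [38;2;15;15;25m[48;2;15;15;25m [38;2;35;35;50m[48;2;15;15;25m▌[38;2;15;15;25m[48;2;15;15;25m [38;2;15;15;25m[48;2;35;35;50m▌[38;2;15;15;25m[48;2;15;15;25m [38;2;15;15;25m[48;2;15;15;25m [0m
</frame>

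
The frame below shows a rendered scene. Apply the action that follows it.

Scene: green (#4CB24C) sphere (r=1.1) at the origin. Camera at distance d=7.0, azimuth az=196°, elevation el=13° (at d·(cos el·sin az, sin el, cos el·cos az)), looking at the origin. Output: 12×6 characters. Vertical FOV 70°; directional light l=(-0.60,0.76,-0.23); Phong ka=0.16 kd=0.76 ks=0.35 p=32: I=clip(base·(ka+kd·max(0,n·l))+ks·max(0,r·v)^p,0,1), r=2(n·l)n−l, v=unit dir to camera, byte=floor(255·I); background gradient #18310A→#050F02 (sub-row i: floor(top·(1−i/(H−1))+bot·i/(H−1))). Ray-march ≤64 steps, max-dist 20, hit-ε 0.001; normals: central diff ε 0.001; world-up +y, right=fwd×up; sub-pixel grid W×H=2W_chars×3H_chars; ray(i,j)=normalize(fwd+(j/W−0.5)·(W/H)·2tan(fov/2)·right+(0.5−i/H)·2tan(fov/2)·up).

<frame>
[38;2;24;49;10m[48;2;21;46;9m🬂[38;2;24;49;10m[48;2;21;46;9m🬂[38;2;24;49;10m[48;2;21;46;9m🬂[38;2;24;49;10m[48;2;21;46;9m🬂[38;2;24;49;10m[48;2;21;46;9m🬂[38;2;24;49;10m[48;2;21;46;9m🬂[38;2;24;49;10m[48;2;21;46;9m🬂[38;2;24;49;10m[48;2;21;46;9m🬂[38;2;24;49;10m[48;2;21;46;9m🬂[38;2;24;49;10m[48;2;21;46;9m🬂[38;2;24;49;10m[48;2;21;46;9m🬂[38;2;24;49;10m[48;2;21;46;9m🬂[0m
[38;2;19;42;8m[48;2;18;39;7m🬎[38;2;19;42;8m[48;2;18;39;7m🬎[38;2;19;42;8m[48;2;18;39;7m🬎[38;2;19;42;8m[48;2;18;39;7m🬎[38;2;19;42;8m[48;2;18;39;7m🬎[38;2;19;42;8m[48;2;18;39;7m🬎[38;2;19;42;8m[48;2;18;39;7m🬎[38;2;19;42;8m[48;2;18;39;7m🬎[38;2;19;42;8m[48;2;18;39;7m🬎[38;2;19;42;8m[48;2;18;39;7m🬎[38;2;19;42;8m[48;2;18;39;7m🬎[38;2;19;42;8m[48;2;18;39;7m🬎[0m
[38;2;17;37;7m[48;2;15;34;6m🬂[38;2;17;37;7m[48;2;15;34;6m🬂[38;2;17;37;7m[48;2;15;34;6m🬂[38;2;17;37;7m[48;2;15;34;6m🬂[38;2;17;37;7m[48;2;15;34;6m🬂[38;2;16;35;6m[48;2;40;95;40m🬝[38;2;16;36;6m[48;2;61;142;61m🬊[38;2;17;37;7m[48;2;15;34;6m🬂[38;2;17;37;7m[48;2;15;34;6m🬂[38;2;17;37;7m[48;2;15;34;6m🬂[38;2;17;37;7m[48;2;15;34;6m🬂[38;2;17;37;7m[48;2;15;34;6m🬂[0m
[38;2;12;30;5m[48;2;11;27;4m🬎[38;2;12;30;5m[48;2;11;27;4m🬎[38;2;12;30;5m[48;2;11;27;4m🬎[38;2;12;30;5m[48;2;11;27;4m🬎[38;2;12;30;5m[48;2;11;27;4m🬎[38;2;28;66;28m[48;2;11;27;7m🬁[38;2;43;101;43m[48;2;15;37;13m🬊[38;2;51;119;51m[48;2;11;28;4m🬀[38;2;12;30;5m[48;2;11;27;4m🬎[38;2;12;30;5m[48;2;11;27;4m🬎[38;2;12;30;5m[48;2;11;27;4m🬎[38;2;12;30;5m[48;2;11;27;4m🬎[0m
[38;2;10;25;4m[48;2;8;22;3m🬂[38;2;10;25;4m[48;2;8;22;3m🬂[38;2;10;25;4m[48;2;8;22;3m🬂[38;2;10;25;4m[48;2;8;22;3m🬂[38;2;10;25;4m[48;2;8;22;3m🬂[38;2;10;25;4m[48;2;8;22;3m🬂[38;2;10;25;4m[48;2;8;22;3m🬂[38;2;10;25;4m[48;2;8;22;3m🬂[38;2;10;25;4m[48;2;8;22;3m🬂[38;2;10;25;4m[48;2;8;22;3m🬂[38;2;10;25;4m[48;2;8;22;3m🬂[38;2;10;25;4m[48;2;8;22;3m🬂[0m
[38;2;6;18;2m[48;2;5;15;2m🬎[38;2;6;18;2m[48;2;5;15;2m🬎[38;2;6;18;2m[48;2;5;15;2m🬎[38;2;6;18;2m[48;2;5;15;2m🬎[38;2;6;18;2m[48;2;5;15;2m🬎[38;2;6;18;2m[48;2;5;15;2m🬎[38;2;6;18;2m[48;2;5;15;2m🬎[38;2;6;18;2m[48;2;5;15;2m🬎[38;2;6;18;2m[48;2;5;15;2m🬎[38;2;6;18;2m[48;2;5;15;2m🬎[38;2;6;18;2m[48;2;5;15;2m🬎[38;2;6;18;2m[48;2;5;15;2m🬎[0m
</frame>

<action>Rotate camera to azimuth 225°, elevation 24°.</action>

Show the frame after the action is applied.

<frame>
[38;2;24;49;10m[48;2;21;46;9m🬂[38;2;24;49;10m[48;2;21;46;9m🬂[38;2;24;49;10m[48;2;21;46;9m🬂[38;2;24;49;10m[48;2;21;46;9m🬂[38;2;24;49;10m[48;2;21;46;9m🬂[38;2;24;49;10m[48;2;21;46;9m🬂[38;2;24;49;10m[48;2;21;46;9m🬂[38;2;24;49;10m[48;2;21;46;9m🬂[38;2;24;49;10m[48;2;21;46;9m🬂[38;2;24;49;10m[48;2;21;46;9m🬂[38;2;24;49;10m[48;2;21;46;9m🬂[38;2;24;49;10m[48;2;21;46;9m🬂[0m
[38;2;19;42;8m[48;2;18;39;7m🬎[38;2;19;42;8m[48;2;18;39;7m🬎[38;2;19;42;8m[48;2;18;39;7m🬎[38;2;19;42;8m[48;2;18;39;7m🬎[38;2;19;42;8m[48;2;18;39;7m🬎[38;2;19;42;8m[48;2;18;39;7m🬎[38;2;19;42;8m[48;2;18;39;7m🬎[38;2;19;42;8m[48;2;18;39;7m🬎[38;2;19;42;8m[48;2;18;39;7m🬎[38;2;19;42;8m[48;2;18;39;7m🬎[38;2;19;42;8m[48;2;18;39;7m🬎[38;2;19;42;8m[48;2;18;39;7m🬎[0m
[38;2;17;37;7m[48;2;15;34;6m🬂[38;2;17;37;7m[48;2;15;34;6m🬂[38;2;17;37;7m[48;2;15;34;6m🬂[38;2;17;37;7m[48;2;15;34;6m🬂[38;2;17;37;7m[48;2;15;34;6m🬂[38;2;16;35;6m[48;2;55;130;55m🬝[38;2;16;36;6m[48;2;63;148;63m🬊[38;2;17;37;7m[48;2;15;34;6m🬂[38;2;17;37;7m[48;2;15;34;6m🬂[38;2;17;37;7m[48;2;15;34;6m🬂[38;2;17;37;7m[48;2;15;34;6m🬂[38;2;17;37;7m[48;2;15;34;6m🬂[0m
[38;2;12;30;5m[48;2;11;27;4m🬎[38;2;12;30;5m[48;2;11;27;4m🬎[38;2;12;30;5m[48;2;11;27;4m🬎[38;2;12;30;5m[48;2;11;27;4m🬎[38;2;12;30;5m[48;2;11;27;4m🬎[38;2;40;96;40m[48;2;12;29;7m🬉[38;2;53;125;53m[48;2;11;27;8m🬎[38;2;43;102;43m[48;2;11;28;4m🬀[38;2;12;30;5m[48;2;11;27;4m🬎[38;2;12;30;5m[48;2;11;27;4m🬎[38;2;12;30;5m[48;2;11;27;4m🬎[38;2;12;30;5m[48;2;11;27;4m🬎[0m
[38;2;10;25;4m[48;2;8;22;3m🬂[38;2;10;25;4m[48;2;8;22;3m🬂[38;2;10;25;4m[48;2;8;22;3m🬂[38;2;10;25;4m[48;2;8;22;3m🬂[38;2;10;25;4m[48;2;8;22;3m🬂[38;2;10;25;4m[48;2;8;22;3m🬂[38;2;10;25;4m[48;2;8;22;3m🬂[38;2;10;25;4m[48;2;8;22;3m🬂[38;2;10;25;4m[48;2;8;22;3m🬂[38;2;10;25;4m[48;2;8;22;3m🬂[38;2;10;25;4m[48;2;8;22;3m🬂[38;2;10;25;4m[48;2;8;22;3m🬂[0m
[38;2;6;18;2m[48;2;5;15;2m🬎[38;2;6;18;2m[48;2;5;15;2m🬎[38;2;6;18;2m[48;2;5;15;2m🬎[38;2;6;18;2m[48;2;5;15;2m🬎[38;2;6;18;2m[48;2;5;15;2m🬎[38;2;6;18;2m[48;2;5;15;2m🬎[38;2;6;18;2m[48;2;5;15;2m🬎[38;2;6;18;2m[48;2;5;15;2m🬎[38;2;6;18;2m[48;2;5;15;2m🬎[38;2;6;18;2m[48;2;5;15;2m🬎[38;2;6;18;2m[48;2;5;15;2m🬎[38;2;6;18;2m[48;2;5;15;2m🬎[0m
</frame>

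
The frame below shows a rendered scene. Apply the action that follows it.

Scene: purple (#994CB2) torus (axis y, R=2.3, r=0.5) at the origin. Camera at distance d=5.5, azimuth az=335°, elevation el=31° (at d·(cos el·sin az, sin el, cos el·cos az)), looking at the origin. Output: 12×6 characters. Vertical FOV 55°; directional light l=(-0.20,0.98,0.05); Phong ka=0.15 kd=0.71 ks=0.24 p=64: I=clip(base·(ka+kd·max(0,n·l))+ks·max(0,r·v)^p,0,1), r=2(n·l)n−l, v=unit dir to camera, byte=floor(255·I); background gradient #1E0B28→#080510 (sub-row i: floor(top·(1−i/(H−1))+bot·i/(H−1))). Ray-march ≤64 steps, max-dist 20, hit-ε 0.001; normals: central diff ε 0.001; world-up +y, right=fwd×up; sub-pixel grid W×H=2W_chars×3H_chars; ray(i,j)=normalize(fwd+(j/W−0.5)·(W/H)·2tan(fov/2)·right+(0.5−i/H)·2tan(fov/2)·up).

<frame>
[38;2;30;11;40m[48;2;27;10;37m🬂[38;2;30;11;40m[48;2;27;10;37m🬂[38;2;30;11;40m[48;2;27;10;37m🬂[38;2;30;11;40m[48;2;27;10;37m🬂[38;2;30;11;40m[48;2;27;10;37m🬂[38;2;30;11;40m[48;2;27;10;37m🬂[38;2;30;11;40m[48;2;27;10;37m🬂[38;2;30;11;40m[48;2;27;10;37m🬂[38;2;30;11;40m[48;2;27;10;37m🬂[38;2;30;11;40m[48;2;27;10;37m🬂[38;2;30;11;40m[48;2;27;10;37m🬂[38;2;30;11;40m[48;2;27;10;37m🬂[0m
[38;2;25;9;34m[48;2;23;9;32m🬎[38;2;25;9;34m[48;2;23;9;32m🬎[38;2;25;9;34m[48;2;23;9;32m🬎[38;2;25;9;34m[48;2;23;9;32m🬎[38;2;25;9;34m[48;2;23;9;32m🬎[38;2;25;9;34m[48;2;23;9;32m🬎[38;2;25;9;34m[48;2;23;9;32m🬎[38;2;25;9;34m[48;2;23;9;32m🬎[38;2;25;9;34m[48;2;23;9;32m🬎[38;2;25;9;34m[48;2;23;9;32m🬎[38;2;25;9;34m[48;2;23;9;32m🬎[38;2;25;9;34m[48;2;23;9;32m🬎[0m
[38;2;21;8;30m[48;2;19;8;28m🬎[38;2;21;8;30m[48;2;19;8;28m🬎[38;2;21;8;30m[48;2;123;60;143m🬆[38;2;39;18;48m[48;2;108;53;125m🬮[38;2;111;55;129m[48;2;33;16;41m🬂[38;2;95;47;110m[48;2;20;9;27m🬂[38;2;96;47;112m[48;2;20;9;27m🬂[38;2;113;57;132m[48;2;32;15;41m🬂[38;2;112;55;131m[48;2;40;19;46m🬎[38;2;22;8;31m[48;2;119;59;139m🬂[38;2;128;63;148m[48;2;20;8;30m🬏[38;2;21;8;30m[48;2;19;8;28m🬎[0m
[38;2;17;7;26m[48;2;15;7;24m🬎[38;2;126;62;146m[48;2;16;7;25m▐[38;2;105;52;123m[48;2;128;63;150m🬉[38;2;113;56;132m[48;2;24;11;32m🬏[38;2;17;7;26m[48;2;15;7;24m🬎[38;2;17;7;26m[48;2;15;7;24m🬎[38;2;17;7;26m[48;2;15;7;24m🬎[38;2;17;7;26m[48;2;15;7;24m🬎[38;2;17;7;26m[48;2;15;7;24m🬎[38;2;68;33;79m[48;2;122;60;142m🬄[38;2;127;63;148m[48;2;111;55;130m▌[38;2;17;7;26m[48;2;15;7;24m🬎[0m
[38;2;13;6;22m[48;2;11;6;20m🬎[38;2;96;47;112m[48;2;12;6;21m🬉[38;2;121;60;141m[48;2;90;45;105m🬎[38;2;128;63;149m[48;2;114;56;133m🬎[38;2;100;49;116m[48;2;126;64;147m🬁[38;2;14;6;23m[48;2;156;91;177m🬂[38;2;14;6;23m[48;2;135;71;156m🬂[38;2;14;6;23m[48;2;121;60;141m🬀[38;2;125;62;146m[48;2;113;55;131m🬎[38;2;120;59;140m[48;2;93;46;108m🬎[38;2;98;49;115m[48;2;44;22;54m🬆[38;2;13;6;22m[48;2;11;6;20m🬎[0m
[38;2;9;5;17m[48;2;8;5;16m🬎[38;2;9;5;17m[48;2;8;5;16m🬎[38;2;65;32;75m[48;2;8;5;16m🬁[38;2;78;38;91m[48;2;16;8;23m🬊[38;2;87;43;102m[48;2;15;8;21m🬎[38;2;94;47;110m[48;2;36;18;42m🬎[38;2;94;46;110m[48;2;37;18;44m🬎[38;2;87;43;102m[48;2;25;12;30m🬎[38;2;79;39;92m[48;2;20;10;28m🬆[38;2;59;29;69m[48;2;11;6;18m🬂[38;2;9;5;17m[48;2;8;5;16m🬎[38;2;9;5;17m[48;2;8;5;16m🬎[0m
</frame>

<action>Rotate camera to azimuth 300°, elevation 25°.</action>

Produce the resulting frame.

<frame>
[38;2;30;11;40m[48;2;27;10;37m🬂[38;2;30;11;40m[48;2;27;10;37m🬂[38;2;30;11;40m[48;2;27;10;37m🬂[38;2;30;11;40m[48;2;27;10;37m🬂[38;2;30;11;40m[48;2;27;10;37m🬂[38;2;30;11;40m[48;2;27;10;37m🬂[38;2;30;11;40m[48;2;27;10;37m🬂[38;2;30;11;40m[48;2;27;10;37m🬂[38;2;30;11;40m[48;2;27;10;37m🬂[38;2;30;11;40m[48;2;27;10;37m🬂[38;2;30;11;40m[48;2;27;10;37m🬂[38;2;30;11;40m[48;2;27;10;37m🬂[0m
[38;2;25;9;34m[48;2;23;9;32m🬎[38;2;25;9;34m[48;2;23;9;32m🬎[38;2;25;9;34m[48;2;23;9;32m🬎[38;2;25;9;34m[48;2;23;9;32m🬎[38;2;25;9;34m[48;2;23;9;32m🬎[38;2;25;9;34m[48;2;23;9;32m🬎[38;2;25;9;34m[48;2;23;9;32m🬎[38;2;25;9;34m[48;2;23;9;32m🬎[38;2;25;9;34m[48;2;23;9;32m🬎[38;2;25;9;34m[48;2;23;9;32m🬎[38;2;25;9;34m[48;2;23;9;32m🬎[38;2;25;9;34m[48;2;23;9;32m🬎[0m
[38;2;21;8;30m[48;2;19;8;28m🬎[38;2;21;8;30m[48;2;19;8;28m🬎[38;2;21;8;30m[48;2;123;61;143m🬆[38;2;30;13;39m[48;2;103;51;120m🬡[38;2;114;56;133m[48;2;39;19;46m🬆[38;2;125;62;146m[48;2;41;20;49m🬂[38;2;125;62;145m[48;2;39;18;48m🬂[38;2;113;56;132m[48;2;38;19;44m🬊[38;2;111;55;129m[48;2;36;16;44m🬌[38;2;22;8;31m[48;2;115;57;134m🬂[38;2;129;64;150m[48;2;20;8;30m🬏[38;2;21;8;30m[48;2;19;8;28m🬎[0m
[38;2;17;7;26m[48;2;15;7;24m🬎[38;2;121;59;140m[48;2;16;7;25m▐[38;2;105;52;122m[48;2;128;63;149m🬁[38;2;27;13;33m[48;2;116;57;135m🬊[38;2;116;57;135m[48;2;17;7;25m🬏[38;2;17;7;26m[48;2;15;7;24m🬎[38;2;17;7;26m[48;2;15;7;24m🬎[38;2;17;7;26m[48;2;15;7;24m🬎[38;2;18;8;25m[48;2;122;60;142m🬎[38;2;54;27;63m[48;2;118;58;138m🬀[38;2;123;61;144m[48;2;107;53;125m🬝[38;2;17;7;26m[48;2;15;7;24m🬎[0m
[38;2;13;6;22m[48;2;11;6;20m🬎[38;2;73;36;85m[48;2;12;6;21m🬉[38;2;104;51;122m[48;2;56;27;65m🬎[38;2;120;59;140m[48;2;88;43;102m🬎[38;2;126;62;147m[48;2;101;50;117m🬎[38;2;183;120;203m[48;2;123;63;142m🬇[38;2;166;103;186m[48;2;118;58;137m🬋[38;2;127;63;147m[48;2;102;50;119m🬎[38;2;122;60;142m[48;2;92;45;108m🬎[38;2;110;54;129m[48;2;71;35;83m🬎[38;2;90;44;105m[48;2;30;15;38m🬆[38;2;13;6;22m[48;2;11;6;20m🬎[0m
[38;2;9;5;17m[48;2;8;5;16m🬎[38;2;9;5;17m[48;2;8;5;16m🬎[38;2;22;11;26m[48;2;8;5;16m🬁[38;2;50;24;57m[48;2;8;5;16m🬂[38;2;70;34;82m[48;2;16;8;22m🬂[38;2;78;38;91m[48;2;22;11;29m🬂[38;2;79;39;92m[48;2;23;11;30m🬂[38;2;73;36;85m[48;2;18;9;24m🬂[38;2;59;29;69m[48;2;11;6;18m🬂[38;2;37;18;43m[48;2;11;6;18m🬀[38;2;9;5;17m[48;2;8;5;16m🬎[38;2;9;5;17m[48;2;8;5;16m🬎[0m
</frame>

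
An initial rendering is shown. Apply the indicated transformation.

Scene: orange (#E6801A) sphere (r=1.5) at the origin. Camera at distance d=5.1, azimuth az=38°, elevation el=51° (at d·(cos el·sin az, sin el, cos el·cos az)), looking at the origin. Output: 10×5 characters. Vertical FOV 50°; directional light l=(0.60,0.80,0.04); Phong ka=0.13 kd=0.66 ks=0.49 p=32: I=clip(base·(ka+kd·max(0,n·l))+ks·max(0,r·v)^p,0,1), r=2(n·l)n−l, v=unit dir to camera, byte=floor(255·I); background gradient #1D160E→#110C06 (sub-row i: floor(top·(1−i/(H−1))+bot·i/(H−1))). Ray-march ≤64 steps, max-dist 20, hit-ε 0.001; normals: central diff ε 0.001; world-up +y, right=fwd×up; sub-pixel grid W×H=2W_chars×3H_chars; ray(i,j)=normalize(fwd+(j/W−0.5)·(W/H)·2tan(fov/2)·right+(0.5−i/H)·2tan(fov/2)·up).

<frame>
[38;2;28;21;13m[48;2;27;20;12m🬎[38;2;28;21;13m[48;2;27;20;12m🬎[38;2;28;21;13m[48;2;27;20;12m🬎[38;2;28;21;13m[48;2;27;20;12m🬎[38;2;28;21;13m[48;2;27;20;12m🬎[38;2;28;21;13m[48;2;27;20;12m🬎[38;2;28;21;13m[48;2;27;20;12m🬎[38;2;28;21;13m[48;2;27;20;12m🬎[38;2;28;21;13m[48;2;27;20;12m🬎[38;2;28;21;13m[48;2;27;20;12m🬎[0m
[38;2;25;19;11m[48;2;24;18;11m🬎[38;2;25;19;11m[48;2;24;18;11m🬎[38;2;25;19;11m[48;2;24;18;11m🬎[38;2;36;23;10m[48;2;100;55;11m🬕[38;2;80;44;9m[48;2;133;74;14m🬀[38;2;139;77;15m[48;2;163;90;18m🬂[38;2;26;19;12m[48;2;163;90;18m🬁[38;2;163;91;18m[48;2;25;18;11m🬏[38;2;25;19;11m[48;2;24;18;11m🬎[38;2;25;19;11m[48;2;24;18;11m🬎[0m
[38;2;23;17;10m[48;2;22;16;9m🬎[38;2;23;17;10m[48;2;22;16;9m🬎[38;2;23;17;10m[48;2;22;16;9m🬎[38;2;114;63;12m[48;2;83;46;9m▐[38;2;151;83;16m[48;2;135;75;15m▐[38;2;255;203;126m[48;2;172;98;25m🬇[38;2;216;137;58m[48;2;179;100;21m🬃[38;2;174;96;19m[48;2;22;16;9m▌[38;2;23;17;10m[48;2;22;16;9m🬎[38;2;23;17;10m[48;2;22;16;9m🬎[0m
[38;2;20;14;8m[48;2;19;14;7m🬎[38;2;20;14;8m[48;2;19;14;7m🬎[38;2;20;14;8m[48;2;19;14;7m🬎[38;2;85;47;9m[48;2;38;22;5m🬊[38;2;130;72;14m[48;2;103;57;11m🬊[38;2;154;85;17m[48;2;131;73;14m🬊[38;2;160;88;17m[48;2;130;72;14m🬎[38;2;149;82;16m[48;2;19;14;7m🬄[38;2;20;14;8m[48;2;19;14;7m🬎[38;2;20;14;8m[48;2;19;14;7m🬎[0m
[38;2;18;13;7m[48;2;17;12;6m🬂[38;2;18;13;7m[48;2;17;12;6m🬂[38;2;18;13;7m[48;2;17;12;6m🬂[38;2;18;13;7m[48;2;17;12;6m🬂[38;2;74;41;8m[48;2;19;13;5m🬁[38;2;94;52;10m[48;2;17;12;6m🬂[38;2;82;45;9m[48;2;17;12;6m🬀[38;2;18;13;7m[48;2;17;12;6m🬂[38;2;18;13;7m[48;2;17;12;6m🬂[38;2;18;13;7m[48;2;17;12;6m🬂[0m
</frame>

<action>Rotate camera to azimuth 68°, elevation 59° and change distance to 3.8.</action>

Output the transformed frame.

<frame>
[38;2;28;21;13m[48;2;27;20;12m🬎[38;2;28;21;13m[48;2;27;20;12m🬎[38;2;28;21;13m[48;2;27;20;12m🬎[38;2;28;21;13m[48;2;102;56;11m🬎[38;2;29;22;14m[48;2;117;65;12m🬂[38;2;29;22;14m[48;2;130;72;14m🬂[38;2;28;21;13m[48;2;128;71;14m🬊[38;2;115;64;13m[48;2;28;21;13m🬏[38;2;28;21;13m[48;2;27;20;12m🬎[38;2;28;21;13m[48;2;27;20;12m🬎[0m
[38;2;25;19;11m[48;2;24;18;11m🬎[38;2;25;19;11m[48;2;24;18;11m🬎[38;2;25;19;11m[48;2;110;61;12m🬄[38;2;131;72;14m[48;2;149;82;16m🬆[38;2;151;83;16m[48;2;163;90;18m🬆[38;2;157;87;17m[48;2;169;94;18m🬂[38;2;156;86;17m[48;2;169;94;18m🬂[38;2;136;75;15m[48;2;159;88;17m🬂[38;2;142;79;16m[48;2;25;18;11m🬏[38;2;25;19;11m[48;2;24;18;11m🬎[0m
[38;2;23;17;10m[48;2;22;16;9m🬎[38;2;23;17;10m[48;2;22;16;9m🬎[38;2;118;65;12m[48;2;139;77;15m▌[38;2;152;84;17m[48;2;162;90;18m▌[38;2;169;94;18m[48;2;178;100;23m🬕[38;2;190;112;33m[48;2;248;182;101m🬆[38;2;178;99;20m[48;2;198;117;37m🬨[38;2;169;94;18m[48;2;175;97;19m▐[38;2;156;87;17m[48;2;22;16;9m▌[38;2;23;17;10m[48;2;22;16;9m🬎[0m
[38;2;20;14;8m[48;2;19;14;7m🬎[38;2;20;14;8m[48;2;19;14;7m🬎[38;2;126;70;13m[48;2;19;14;7m🬬[38;2;160;89;17m[48;2;150;83;16m▐[38;2;174;97;19m[48;2;167;93;18m🬉[38;2;201;121;41m[48;2;176;97;19m🬂[38;2;185;105;25m[48;2;177;98;19m🬀[38;2;172;96;19m[48;2;162;90;17m🬕[38;2;153;85;16m[48;2;19;14;7m🬄[38;2;20;14;8m[48;2;19;14;7m🬎[0m
[38;2;18;13;7m[48;2;17;12;6m🬂[38;2;18;13;7m[48;2;17;12;6m🬂[38;2;104;58;11m[48;2;17;12;6m🬁[38;2;128;71;14m[48;2;17;12;6m🬎[38;2;154;85;17m[48;2;120;66;13m🬎[38;2;162;90;17m[48;2;135;75;15m🬎[38;2;153;85;17m[48;2;17;12;6m🬝[38;2;142;79;15m[48;2;17;12;6m🬆[38;2;18;13;7m[48;2;17;12;6m🬂[38;2;18;13;7m[48;2;17;12;6m🬂[0m
</frame>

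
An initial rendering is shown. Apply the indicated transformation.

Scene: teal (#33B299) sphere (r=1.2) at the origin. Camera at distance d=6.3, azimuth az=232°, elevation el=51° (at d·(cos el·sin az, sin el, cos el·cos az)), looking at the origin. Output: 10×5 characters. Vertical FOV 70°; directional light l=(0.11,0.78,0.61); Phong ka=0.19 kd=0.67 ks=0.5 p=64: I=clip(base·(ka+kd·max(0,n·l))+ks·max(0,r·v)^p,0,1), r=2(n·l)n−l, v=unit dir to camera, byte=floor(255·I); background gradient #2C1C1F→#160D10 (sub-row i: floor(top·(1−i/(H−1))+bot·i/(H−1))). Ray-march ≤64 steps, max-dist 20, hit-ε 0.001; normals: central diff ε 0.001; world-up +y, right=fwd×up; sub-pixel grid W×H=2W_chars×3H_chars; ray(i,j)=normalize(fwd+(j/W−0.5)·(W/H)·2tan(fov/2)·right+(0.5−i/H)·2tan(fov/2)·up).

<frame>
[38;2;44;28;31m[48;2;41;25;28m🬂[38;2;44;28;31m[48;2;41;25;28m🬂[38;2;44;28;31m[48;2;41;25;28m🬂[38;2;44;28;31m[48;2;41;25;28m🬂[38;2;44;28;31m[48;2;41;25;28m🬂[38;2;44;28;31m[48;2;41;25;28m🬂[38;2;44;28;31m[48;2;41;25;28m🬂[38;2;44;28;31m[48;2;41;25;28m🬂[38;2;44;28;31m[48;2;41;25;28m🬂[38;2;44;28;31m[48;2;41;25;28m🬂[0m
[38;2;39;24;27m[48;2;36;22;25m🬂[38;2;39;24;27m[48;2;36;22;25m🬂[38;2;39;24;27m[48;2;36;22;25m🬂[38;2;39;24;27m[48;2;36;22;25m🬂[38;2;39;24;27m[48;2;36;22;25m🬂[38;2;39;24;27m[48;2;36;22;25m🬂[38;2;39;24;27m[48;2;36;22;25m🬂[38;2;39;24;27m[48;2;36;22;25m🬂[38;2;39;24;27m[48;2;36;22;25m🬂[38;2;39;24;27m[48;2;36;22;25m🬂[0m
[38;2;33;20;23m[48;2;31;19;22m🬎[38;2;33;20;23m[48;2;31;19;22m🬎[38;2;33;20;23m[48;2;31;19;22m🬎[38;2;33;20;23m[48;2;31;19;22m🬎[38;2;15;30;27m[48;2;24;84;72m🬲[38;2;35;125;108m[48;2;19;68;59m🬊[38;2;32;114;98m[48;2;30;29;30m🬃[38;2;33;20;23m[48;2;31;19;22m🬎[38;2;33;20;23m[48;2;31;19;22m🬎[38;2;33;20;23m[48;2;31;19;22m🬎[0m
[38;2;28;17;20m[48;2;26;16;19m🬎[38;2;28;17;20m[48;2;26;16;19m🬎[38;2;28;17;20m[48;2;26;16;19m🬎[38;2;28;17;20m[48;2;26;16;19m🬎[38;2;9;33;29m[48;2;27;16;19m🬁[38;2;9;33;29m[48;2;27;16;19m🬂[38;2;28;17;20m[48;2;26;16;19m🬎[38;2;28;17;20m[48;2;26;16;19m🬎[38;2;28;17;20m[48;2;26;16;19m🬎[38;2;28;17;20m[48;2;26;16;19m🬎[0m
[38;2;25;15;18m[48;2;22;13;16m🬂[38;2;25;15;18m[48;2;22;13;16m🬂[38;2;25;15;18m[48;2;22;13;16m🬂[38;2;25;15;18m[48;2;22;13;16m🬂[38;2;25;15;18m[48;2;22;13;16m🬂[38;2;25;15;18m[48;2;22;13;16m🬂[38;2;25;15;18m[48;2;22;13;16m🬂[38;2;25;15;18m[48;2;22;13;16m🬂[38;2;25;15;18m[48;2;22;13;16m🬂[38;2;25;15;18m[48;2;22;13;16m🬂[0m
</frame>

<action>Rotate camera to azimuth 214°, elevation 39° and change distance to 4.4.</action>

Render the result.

<frame>
[38;2;44;28;31m[48;2;41;25;28m🬂[38;2;44;28;31m[48;2;41;25;28m🬂[38;2;44;28;31m[48;2;41;25;28m🬂[38;2;44;28;31m[48;2;41;25;28m🬂[38;2;44;28;31m[48;2;41;25;28m🬂[38;2;44;28;31m[48;2;41;25;28m🬂[38;2;44;28;31m[48;2;41;25;28m🬂[38;2;44;28;31m[48;2;41;25;28m🬂[38;2;44;28;31m[48;2;41;25;28m🬂[38;2;44;28;31m[48;2;41;25;28m🬂[0m
[38;2;39;24;27m[48;2;36;22;25m🬂[38;2;39;24;27m[48;2;36;22;25m🬂[38;2;39;24;27m[48;2;36;22;25m🬂[38;2;39;24;27m[48;2;36;22;25m🬂[38;2;37;23;26m[48;2;31;110;94m🬝[38;2;38;23;26m[48;2;36;122;106m🬎[38;2;39;24;27m[48;2;36;22;25m🬂[38;2;39;24;27m[48;2;36;22;25m🬂[38;2;39;24;27m[48;2;36;22;25m🬂[38;2;39;24;27m[48;2;36;22;25m🬂[0m
[38;2;33;20;23m[48;2;31;19;22m🬎[38;2;33;20;23m[48;2;31;19;22m🬎[38;2;33;20;23m[48;2;31;19;22m🬎[38;2;33;20;23m[48;2;31;19;22m🬎[38;2;20;72;62m[48;2;10;37;32m🬂[38;2;24;87;74m[48;2;12;45;39m🬂[38;2;24;85;73m[48;2;27;24;25m🬄[38;2;33;20;23m[48;2;31;19;22m🬎[38;2;33;20;23m[48;2;31;19;22m🬎[38;2;33;20;23m[48;2;31;19;22m🬎[0m
[38;2;28;17;20m[48;2;26;16;19m🬎[38;2;28;17;20m[48;2;26;16;19m🬎[38;2;28;17;20m[48;2;26;16;19m🬎[38;2;28;17;20m[48;2;26;16;19m🬎[38;2;9;33;29m[48;2;26;16;19m🬊[38;2;9;33;29m[48;2;26;16;19m🬎[38;2;9;33;29m[48;2;27;16;19m🬀[38;2;28;17;20m[48;2;26;16;19m🬎[38;2;28;17;20m[48;2;26;16;19m🬎[38;2;28;17;20m[48;2;26;16;19m🬎[0m
[38;2;25;15;18m[48;2;22;13;16m🬂[38;2;25;15;18m[48;2;22;13;16m🬂[38;2;25;15;18m[48;2;22;13;16m🬂[38;2;25;15;18m[48;2;22;13;16m🬂[38;2;25;15;18m[48;2;22;13;16m🬂[38;2;25;15;18m[48;2;22;13;16m🬂[38;2;25;15;18m[48;2;22;13;16m🬂[38;2;25;15;18m[48;2;22;13;16m🬂[38;2;25;15;18m[48;2;22;13;16m🬂[38;2;25;15;18m[48;2;22;13;16m🬂[0m
</frame>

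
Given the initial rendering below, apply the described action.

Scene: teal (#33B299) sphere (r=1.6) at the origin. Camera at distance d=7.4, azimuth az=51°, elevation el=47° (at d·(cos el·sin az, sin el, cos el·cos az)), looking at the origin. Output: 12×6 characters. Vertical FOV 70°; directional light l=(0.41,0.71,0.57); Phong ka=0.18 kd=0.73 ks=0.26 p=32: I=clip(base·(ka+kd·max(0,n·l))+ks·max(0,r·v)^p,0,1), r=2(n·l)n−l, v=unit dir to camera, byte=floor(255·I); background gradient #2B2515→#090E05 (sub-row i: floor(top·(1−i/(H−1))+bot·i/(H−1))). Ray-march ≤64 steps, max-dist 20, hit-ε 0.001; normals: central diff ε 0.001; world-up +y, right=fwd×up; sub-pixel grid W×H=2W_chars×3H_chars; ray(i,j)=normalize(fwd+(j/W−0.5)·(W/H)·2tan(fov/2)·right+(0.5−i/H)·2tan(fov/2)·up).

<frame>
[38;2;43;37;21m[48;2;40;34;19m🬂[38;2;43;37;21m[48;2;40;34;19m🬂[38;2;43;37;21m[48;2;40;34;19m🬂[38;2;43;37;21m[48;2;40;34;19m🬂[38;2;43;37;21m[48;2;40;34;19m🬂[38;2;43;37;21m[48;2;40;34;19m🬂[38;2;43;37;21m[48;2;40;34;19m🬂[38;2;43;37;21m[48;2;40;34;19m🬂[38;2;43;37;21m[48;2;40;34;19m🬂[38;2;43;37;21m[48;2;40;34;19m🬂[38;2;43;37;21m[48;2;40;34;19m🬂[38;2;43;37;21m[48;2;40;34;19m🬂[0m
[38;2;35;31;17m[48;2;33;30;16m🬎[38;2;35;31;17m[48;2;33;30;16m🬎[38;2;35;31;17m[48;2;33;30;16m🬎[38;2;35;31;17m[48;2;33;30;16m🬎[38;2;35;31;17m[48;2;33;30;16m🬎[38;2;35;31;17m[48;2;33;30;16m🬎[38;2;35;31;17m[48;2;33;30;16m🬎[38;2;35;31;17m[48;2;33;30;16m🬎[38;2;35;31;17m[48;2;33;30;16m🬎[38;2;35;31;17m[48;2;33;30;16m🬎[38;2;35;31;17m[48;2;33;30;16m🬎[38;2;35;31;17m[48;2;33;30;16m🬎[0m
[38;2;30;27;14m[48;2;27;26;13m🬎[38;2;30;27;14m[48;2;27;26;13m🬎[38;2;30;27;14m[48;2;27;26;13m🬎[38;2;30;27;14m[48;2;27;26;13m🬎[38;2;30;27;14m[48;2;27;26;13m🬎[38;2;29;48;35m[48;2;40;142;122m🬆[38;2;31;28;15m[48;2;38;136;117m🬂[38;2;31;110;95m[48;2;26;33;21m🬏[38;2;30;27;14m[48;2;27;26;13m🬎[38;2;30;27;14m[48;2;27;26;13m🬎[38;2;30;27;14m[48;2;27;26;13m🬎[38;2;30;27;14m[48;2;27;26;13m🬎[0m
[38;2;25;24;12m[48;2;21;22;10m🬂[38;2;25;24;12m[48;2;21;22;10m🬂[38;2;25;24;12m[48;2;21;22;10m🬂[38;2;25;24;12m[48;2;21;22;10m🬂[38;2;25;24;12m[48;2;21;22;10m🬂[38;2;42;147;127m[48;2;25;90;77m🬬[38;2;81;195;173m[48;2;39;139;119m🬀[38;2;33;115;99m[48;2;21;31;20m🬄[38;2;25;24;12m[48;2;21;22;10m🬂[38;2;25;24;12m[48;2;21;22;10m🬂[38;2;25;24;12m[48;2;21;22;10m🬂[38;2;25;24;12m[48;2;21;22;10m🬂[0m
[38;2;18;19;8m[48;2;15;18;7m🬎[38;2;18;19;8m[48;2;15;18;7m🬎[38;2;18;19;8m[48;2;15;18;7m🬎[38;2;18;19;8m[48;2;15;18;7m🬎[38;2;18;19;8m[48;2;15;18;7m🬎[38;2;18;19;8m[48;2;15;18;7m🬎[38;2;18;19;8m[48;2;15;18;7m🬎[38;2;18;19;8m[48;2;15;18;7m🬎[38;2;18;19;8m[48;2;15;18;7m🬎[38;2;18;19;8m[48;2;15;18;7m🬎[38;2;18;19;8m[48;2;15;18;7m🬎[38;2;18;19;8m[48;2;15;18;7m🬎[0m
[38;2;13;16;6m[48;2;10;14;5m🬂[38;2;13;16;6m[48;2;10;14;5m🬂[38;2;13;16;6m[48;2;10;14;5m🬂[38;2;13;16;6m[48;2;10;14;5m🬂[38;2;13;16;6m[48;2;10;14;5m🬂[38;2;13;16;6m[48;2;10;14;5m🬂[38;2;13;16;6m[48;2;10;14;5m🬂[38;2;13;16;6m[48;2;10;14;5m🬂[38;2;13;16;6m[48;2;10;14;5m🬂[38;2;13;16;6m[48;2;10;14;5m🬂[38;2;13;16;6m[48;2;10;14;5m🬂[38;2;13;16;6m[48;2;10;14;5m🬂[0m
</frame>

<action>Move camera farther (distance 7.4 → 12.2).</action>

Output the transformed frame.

<frame>
[38;2;43;37;21m[48;2;40;34;19m🬂[38;2;43;37;21m[48;2;40;34;19m🬂[38;2;43;37;21m[48;2;40;34;19m🬂[38;2;43;37;21m[48;2;40;34;19m🬂[38;2;43;37;21m[48;2;40;34;19m🬂[38;2;43;37;21m[48;2;40;34;19m🬂[38;2;43;37;21m[48;2;40;34;19m🬂[38;2;43;37;21m[48;2;40;34;19m🬂[38;2;43;37;21m[48;2;40;34;19m🬂[38;2;43;37;21m[48;2;40;34;19m🬂[38;2;43;37;21m[48;2;40;34;19m🬂[38;2;43;37;21m[48;2;40;34;19m🬂[0m
[38;2;35;31;17m[48;2;33;30;16m🬎[38;2;35;31;17m[48;2;33;30;16m🬎[38;2;35;31;17m[48;2;33;30;16m🬎[38;2;35;31;17m[48;2;33;30;16m🬎[38;2;35;31;17m[48;2;33;30;16m🬎[38;2;35;31;17m[48;2;33;30;16m🬎[38;2;35;31;17m[48;2;33;30;16m🬎[38;2;35;31;17m[48;2;33;30;16m🬎[38;2;35;31;17m[48;2;33;30;16m🬎[38;2;35;31;17m[48;2;33;30;16m🬎[38;2;35;31;17m[48;2;33;30;16m🬎[38;2;35;31;17m[48;2;33;30;16m🬎[0m
[38;2;30;27;14m[48;2;27;26;13m🬎[38;2;30;27;14m[48;2;27;26;13m🬎[38;2;30;27;14m[48;2;27;26;13m🬎[38;2;30;27;14m[48;2;27;26;13m🬎[38;2;30;27;14m[48;2;27;26;13m🬎[38;2;29;27;14m[48;2;36;125;108m🬝[38;2;30;27;14m[48;2;34;119;102m🬎[38;2;30;27;14m[48;2;27;26;13m🬎[38;2;30;27;14m[48;2;27;26;13m🬎[38;2;30;27;14m[48;2;27;26;13m🬎[38;2;30;27;14m[48;2;27;26;13m🬎[38;2;30;27;14m[48;2;27;26;13m🬎[0m
[38;2;25;24;12m[48;2;21;22;10m🬂[38;2;25;24;12m[48;2;21;22;10m🬂[38;2;25;24;12m[48;2;21;22;10m🬂[38;2;25;24;12m[48;2;21;22;10m🬂[38;2;25;24;12m[48;2;21;22;10m🬂[38;2;39;140;120m[48;2;22;22;10m🬉[38;2;52;154;134m[48;2;23;48;35m🬆[38;2;25;24;12m[48;2;21;22;10m🬂[38;2;25;24;12m[48;2;21;22;10m🬂[38;2;25;24;12m[48;2;21;22;10m🬂[38;2;25;24;12m[48;2;21;22;10m🬂[38;2;25;24;12m[48;2;21;22;10m🬂[0m
[38;2;18;19;8m[48;2;15;18;7m🬎[38;2;18;19;8m[48;2;15;18;7m🬎[38;2;18;19;8m[48;2;15;18;7m🬎[38;2;18;19;8m[48;2;15;18;7m🬎[38;2;18;19;8m[48;2;15;18;7m🬎[38;2;18;19;8m[48;2;15;18;7m🬎[38;2;18;19;8m[48;2;15;18;7m🬎[38;2;18;19;8m[48;2;15;18;7m🬎[38;2;18;19;8m[48;2;15;18;7m🬎[38;2;18;19;8m[48;2;15;18;7m🬎[38;2;18;19;8m[48;2;15;18;7m🬎[38;2;18;19;8m[48;2;15;18;7m🬎[0m
[38;2;13;16;6m[48;2;10;14;5m🬂[38;2;13;16;6m[48;2;10;14;5m🬂[38;2;13;16;6m[48;2;10;14;5m🬂[38;2;13;16;6m[48;2;10;14;5m🬂[38;2;13;16;6m[48;2;10;14;5m🬂[38;2;13;16;6m[48;2;10;14;5m🬂[38;2;13;16;6m[48;2;10;14;5m🬂[38;2;13;16;6m[48;2;10;14;5m🬂[38;2;13;16;6m[48;2;10;14;5m🬂[38;2;13;16;6m[48;2;10;14;5m🬂[38;2;13;16;6m[48;2;10;14;5m🬂[38;2;13;16;6m[48;2;10;14;5m🬂[0m
</frame>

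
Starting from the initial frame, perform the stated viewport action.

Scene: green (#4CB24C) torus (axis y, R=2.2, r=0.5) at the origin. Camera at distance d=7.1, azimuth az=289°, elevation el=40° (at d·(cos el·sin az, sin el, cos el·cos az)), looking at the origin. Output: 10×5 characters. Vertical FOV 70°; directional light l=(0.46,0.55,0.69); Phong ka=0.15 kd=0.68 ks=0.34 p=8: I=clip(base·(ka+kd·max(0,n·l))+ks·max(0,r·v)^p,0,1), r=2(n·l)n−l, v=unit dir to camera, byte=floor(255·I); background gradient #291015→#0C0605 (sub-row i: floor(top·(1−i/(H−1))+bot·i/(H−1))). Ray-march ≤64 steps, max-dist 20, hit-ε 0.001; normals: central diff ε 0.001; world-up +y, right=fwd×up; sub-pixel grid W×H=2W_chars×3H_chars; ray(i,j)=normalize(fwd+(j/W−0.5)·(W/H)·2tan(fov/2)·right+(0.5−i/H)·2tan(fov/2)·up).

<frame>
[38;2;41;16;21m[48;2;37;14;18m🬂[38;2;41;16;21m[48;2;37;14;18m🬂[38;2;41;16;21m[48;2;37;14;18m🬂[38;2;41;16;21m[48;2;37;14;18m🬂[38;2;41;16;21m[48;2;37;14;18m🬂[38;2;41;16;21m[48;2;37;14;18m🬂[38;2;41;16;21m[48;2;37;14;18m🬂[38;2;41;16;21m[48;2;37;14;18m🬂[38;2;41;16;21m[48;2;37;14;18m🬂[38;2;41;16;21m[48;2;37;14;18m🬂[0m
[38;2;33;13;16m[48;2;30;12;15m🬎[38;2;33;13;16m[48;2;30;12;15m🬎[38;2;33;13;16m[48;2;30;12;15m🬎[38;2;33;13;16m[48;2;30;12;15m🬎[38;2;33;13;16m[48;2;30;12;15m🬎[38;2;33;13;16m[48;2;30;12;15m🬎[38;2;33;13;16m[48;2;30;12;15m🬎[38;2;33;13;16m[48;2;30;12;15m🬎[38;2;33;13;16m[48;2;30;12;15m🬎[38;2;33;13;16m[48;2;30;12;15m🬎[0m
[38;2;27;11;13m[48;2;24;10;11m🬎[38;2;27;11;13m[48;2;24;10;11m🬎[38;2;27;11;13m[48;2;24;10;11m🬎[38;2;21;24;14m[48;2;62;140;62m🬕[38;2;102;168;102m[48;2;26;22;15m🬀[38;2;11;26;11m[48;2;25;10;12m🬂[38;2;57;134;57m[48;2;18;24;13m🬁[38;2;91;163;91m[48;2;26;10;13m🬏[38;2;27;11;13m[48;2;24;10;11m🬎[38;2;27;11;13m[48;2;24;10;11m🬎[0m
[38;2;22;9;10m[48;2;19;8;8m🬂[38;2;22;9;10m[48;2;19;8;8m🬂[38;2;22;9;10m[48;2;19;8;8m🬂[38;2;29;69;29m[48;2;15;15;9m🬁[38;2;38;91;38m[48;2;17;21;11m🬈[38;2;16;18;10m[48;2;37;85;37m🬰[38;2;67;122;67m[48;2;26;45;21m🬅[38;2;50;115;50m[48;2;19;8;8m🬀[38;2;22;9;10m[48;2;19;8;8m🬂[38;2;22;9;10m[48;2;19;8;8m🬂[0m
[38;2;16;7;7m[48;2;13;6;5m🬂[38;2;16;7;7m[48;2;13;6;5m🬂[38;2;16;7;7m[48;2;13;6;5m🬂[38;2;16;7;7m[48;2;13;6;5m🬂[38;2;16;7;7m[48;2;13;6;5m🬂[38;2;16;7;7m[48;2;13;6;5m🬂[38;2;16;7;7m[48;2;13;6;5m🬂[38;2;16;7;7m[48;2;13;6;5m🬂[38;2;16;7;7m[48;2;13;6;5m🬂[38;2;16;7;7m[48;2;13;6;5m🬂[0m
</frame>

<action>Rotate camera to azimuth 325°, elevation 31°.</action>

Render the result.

<frame>
[38;2;41;16;21m[48;2;37;14;18m🬂[38;2;41;16;21m[48;2;37;14;18m🬂[38;2;41;16;21m[48;2;37;14;18m🬂[38;2;41;16;21m[48;2;37;14;18m🬂[38;2;41;16;21m[48;2;37;14;18m🬂[38;2;41;16;21m[48;2;37;14;18m🬂[38;2;41;16;21m[48;2;37;14;18m🬂[38;2;41;16;21m[48;2;37;14;18m🬂[38;2;41;16;21m[48;2;37;14;18m🬂[38;2;41;16;21m[48;2;37;14;18m🬂[0m
[38;2;33;13;16m[48;2;30;12;15m🬎[38;2;33;13;16m[48;2;30;12;15m🬎[38;2;33;13;16m[48;2;30;12;15m🬎[38;2;33;13;16m[48;2;30;12;15m🬎[38;2;33;13;16m[48;2;30;12;15m🬎[38;2;33;13;16m[48;2;30;12;15m🬎[38;2;33;13;16m[48;2;30;12;15m🬎[38;2;33;13;16m[48;2;30;12;15m🬎[38;2;33;13;16m[48;2;30;12;15m🬎[38;2;33;13;16m[48;2;30;12;15m🬎[0m
[38;2;27;11;13m[48;2;24;10;11m🬎[38;2;27;11;13m[48;2;24;10;11m🬎[38;2;27;11;13m[48;2;24;10;11m🬎[38;2;24;18;14m[48;2;50;118;50m🬕[38;2;60;128;60m[48;2;24;10;11m🬆[38;2;35;83;35m[48;2;25;10;12m🬂[38;2;30;72;30m[48;2;18;18;11m🬟[38;2;61;140;61m[48;2;26;10;13m🬏[38;2;27;11;13m[48;2;24;10;11m🬎[38;2;27;11;13m[48;2;24;10;11m🬎[0m
[38;2;22;9;10m[48;2;19;8;8m🬂[38;2;22;9;10m[48;2;19;8;8m🬂[38;2;22;9;10m[48;2;19;8;8m🬂[38;2;27;64;27m[48;2;15;15;9m🬁[38;2;37;87;37m[48;2;19;23;12m🬊[38;2;42;98;42m[48;2;18;8;8m🬎[38;2;72;140;72m[48;2;26;39;19m🬆[38;2;57;134;57m[48;2;19;8;8m🬀[38;2;22;9;10m[48;2;19;8;8m🬂[38;2;22;9;10m[48;2;19;8;8m🬂[0m
[38;2;16;7;7m[48;2;13;6;5m🬂[38;2;16;7;7m[48;2;13;6;5m🬂[38;2;16;7;7m[48;2;13;6;5m🬂[38;2;16;7;7m[48;2;13;6;5m🬂[38;2;16;7;7m[48;2;13;6;5m🬂[38;2;16;7;7m[48;2;13;6;5m🬂[38;2;16;7;7m[48;2;13;6;5m🬂[38;2;16;7;7m[48;2;13;6;5m🬂[38;2;16;7;7m[48;2;13;6;5m🬂[38;2;16;7;7m[48;2;13;6;5m🬂[0m
</frame>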